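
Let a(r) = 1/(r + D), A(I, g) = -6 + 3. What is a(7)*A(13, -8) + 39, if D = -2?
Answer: 192/5 ≈ 38.400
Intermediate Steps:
A(I, g) = -3
a(r) = 1/(-2 + r) (a(r) = 1/(r - 2) = 1/(-2 + r))
a(7)*A(13, -8) + 39 = -3/(-2 + 7) + 39 = -3/5 + 39 = (⅕)*(-3) + 39 = -⅗ + 39 = 192/5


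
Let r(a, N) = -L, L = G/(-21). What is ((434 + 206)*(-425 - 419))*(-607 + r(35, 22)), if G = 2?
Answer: 6884339200/21 ≈ 3.2783e+8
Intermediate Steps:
L = -2/21 (L = 2/(-21) = 2*(-1/21) = -2/21 ≈ -0.095238)
r(a, N) = 2/21 (r(a, N) = -1*(-2/21) = 2/21)
((434 + 206)*(-425 - 419))*(-607 + r(35, 22)) = ((434 + 206)*(-425 - 419))*(-607 + 2/21) = (640*(-844))*(-12745/21) = -540160*(-12745/21) = 6884339200/21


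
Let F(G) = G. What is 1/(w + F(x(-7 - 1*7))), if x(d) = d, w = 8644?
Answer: 1/8630 ≈ 0.00011587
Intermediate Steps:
1/(w + F(x(-7 - 1*7))) = 1/(8644 + (-7 - 1*7)) = 1/(8644 + (-7 - 7)) = 1/(8644 - 14) = 1/8630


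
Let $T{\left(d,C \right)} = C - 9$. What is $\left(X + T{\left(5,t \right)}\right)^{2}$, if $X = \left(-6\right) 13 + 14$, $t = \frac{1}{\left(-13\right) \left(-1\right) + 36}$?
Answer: $\frac{12787776}{2401} \approx 5326.0$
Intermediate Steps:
$t = \frac{1}{49}$ ($t = \frac{1}{13 + 36} = \frac{1}{49} \approx 0.020408$)
$X = -64$ ($X = -78 + 14 = -64$)
$T{\left(d,C \right)} = -9 + C$ ($T{\left(d,C \right)} = C - 9 = -9 + C$)
$\left(X + T{\left(5,t \right)}\right)^{2} = \left(-64 + \left(-9 + \frac{1}{49}\right)\right)^{2} = \left(-64 - \frac{440}{49}\right)^{2} = \left(- \frac{3576}{49}\right)^{2} = \frac{12787776}{2401}$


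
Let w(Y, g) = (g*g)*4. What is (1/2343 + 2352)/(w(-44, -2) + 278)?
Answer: 5510737/688842 ≈ 8.0000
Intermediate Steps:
w(Y, g) = 4*g² (w(Y, g) = g²*4 = 4*g²)
(1/2343 + 2352)/(w(-44, -2) + 278) = (1/2343 + 2352)/(4*(-2)² + 278) = (1/2343 + 2352)/(4*4 + 278) = 5510737/(2343*(16 + 278)) = (5510737/2343)/294 = (5510737/2343)*(1/294) = 5510737/688842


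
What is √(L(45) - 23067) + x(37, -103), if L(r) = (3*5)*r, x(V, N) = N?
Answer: -103 + 6*I*√622 ≈ -103.0 + 149.64*I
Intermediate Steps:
L(r) = 15*r
√(L(45) - 23067) + x(37, -103) = √(15*45 - 23067) - 103 = √(675 - 23067) - 103 = √(-22392) - 103 = 6*I*√622 - 103 = -103 + 6*I*√622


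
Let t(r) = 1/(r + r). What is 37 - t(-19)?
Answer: 1407/38 ≈ 37.026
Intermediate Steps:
t(r) = 1/(2*r)
37 - t(-19) = 37 - 1/(2*(-19)) = 37 - (-1)/(2*19) = 37 - 1*(-1/38) = 37 + 1/38 = 1407/38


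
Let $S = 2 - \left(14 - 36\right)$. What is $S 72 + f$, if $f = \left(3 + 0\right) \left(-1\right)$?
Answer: $1725$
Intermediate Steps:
$S = 24$ ($S = 2 - \left(14 - 36\right) = 2 - -22 = 2 + 22 = 24$)
$f = -3$ ($f = 3 \left(-1\right) = -3$)
$S 72 + f = 24 \cdot 72 - 3 = 1728 - 3 = 1725$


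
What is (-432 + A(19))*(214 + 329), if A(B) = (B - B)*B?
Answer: -234576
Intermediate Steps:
A(B) = 0 (A(B) = 0*B = 0)
(-432 + A(19))*(214 + 329) = (-432 + 0)*(214 + 329) = -432*543 = -234576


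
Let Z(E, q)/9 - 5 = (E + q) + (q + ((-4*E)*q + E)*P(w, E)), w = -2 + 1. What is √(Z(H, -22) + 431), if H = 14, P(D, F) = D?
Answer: 16*I*√43 ≈ 104.92*I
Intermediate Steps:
w = -1
Z(E, q) = 45 + 18*q + 36*E*q (Z(E, q) = 45 + 9*((E + q) + (q + ((-4*E)*q + E)*(-1))) = 45 + 9*((E + q) + (q + (-4*E*q + E)*(-1))) = 45 + 9*((E + q) + (q + (E - 4*E*q)*(-1))) = 45 + 9*((E + q) + (q + (-E + 4*E*q))) = 45 + 9*((E + q) + (q - E + 4*E*q)) = 45 + 9*(2*q + 4*E*q) = 45 + (18*q + 36*E*q) = 45 + 18*q + 36*E*q)
√(Z(H, -22) + 431) = √((45 + 18*(-22) + 36*14*(-22)) + 431) = √((45 - 396 - 11088) + 431) = √(-11439 + 431) = √(-11008) = 16*I*√43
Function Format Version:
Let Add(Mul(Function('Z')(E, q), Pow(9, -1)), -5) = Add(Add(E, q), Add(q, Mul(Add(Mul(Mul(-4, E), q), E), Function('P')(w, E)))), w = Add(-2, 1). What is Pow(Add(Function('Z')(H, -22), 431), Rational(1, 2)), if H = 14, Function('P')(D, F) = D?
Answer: Mul(16, I, Pow(43, Rational(1, 2))) ≈ Mul(104.92, I)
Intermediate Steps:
w = -1
Function('Z')(E, q) = Add(45, Mul(18, q), Mul(36, E, q)) (Function('Z')(E, q) = Add(45, Mul(9, Add(Add(E, q), Add(q, Mul(Add(Mul(Mul(-4, E), q), E), -1))))) = Add(45, Mul(9, Add(Add(E, q), Add(q, Mul(Add(Mul(-4, E, q), E), -1))))) = Add(45, Mul(9, Add(Add(E, q), Add(q, Mul(Add(E, Mul(-4, E, q)), -1))))) = Add(45, Mul(9, Add(Add(E, q), Add(q, Add(Mul(-1, E), Mul(4, E, q)))))) = Add(45, Mul(9, Add(Add(E, q), Add(q, Mul(-1, E), Mul(4, E, q))))) = Add(45, Mul(9, Add(Mul(2, q), Mul(4, E, q)))) = Add(45, Add(Mul(18, q), Mul(36, E, q))) = Add(45, Mul(18, q), Mul(36, E, q)))
Pow(Add(Function('Z')(H, -22), 431), Rational(1, 2)) = Pow(Add(Add(45, Mul(18, -22), Mul(36, 14, -22)), 431), Rational(1, 2)) = Pow(Add(Add(45, -396, -11088), 431), Rational(1, 2)) = Pow(Add(-11439, 431), Rational(1, 2)) = Pow(-11008, Rational(1, 2)) = Mul(16, I, Pow(43, Rational(1, 2)))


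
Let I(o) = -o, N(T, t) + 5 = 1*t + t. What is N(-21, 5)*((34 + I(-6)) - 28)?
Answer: 60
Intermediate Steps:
N(T, t) = -5 + 2*t (N(T, t) = -5 + (1*t + t) = -5 + (t + t) = -5 + 2*t)
N(-21, 5)*((34 + I(-6)) - 28) = (-5 + 2*5)*((34 - 1*(-6)) - 28) = (-5 + 10)*((34 + 6) - 28) = 5*(40 - 28) = 5*12 = 60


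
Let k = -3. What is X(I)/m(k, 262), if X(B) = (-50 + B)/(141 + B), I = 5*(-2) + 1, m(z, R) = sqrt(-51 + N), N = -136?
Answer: 59*I*sqrt(187)/24684 ≈ 0.032686*I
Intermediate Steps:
m(z, R) = I*sqrt(187) (m(z, R) = sqrt(-51 - 136) = sqrt(-187) = I*sqrt(187))
I = -9 (I = -10 + 1 = -9)
X(B) = (-50 + B)/(141 + B)
X(I)/m(k, 262) = ((-50 - 9)/(141 - 9))/((I*sqrt(187))) = (-59/132)*(-I*sqrt(187)/187) = ((1/132)*(-59))*(-I*sqrt(187)/187) = -(-59)*I*sqrt(187)/24684 = 59*I*sqrt(187)/24684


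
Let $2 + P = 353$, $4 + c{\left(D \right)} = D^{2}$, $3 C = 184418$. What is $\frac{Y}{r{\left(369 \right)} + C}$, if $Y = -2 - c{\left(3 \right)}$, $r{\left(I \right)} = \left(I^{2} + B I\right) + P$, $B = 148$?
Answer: $- \frac{21}{757790} \approx -2.7712 \cdot 10^{-5}$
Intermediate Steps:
$C = \frac{184418}{3}$ ($C = \frac{1}{3} \cdot 184418 = \frac{184418}{3} \approx 61473.0$)
$c{\left(D \right)} = -4 + D^{2}$
$P = 351$ ($P = -2 + 353 = 351$)
$r{\left(I \right)} = 351 + I^{2} + 148 I$ ($r{\left(I \right)} = \left(I^{2} + 148 I\right) + 351 = 351 + I^{2} + 148 I$)
$Y = -7$ ($Y = -2 - \left(-4 + 3^{2}\right) = -2 - \left(-4 + 9\right) = -2 - 5 = -7$)
$\frac{Y}{r{\left(369 \right)} + C} = - \frac{7}{\left(351 + 369^{2} + 148 \cdot 369\right) + \frac{184418}{3}} = - \frac{7}{\left(351 + 136161 + 54612\right) + \frac{184418}{3}} = - \frac{7}{191124 + \frac{184418}{3}} = - \frac{7}{\frac{757790}{3}} = \left(-7\right) \frac{3}{757790} = - \frac{21}{757790}$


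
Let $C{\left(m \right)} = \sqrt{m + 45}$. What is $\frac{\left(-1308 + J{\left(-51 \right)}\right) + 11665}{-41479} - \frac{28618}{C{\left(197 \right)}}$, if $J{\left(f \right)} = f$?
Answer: $- \frac{10306}{41479} - \frac{14309 \sqrt{2}}{11} \approx -1839.9$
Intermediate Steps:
$C{\left(m \right)} = \sqrt{45 + m}$
$\frac{\left(-1308 + J{\left(-51 \right)}\right) + 11665}{-41479} - \frac{28618}{C{\left(197 \right)}} = \frac{\left(-1308 - 51\right) + 11665}{-41479} - \frac{28618}{\sqrt{45 + 197}} = \left(-1359 + 11665\right) \left(- \frac{1}{41479}\right) - \frac{28618}{\sqrt{242}} = 10306 \left(- \frac{1}{41479}\right) - \frac{28618}{11 \sqrt{2}} = - \frac{10306}{41479} - 28618 \frac{\sqrt{2}}{22} = - \frac{10306}{41479} - \frac{14309 \sqrt{2}}{11}$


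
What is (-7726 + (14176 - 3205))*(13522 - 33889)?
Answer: -66090915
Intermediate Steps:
(-7726 + (14176 - 3205))*(13522 - 33889) = (-7726 + 10971)*(-20367) = 3245*(-20367) = -66090915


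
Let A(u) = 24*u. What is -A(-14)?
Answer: 336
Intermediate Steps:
-A(-14) = -24*(-14) = -1*(-336) = 336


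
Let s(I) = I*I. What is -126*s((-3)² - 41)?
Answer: -129024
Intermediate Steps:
s(I) = I²
-126*s((-3)² - 41) = -126*((-3)² - 41)² = -126*(9 - 41)² = -126*(-32)² = -126*1024 = -129024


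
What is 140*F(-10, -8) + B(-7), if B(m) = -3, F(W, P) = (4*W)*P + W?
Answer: 43397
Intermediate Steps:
F(W, P) = W + 4*P*W (F(W, P) = 4*P*W + W = W + 4*P*W)
140*F(-10, -8) + B(-7) = 140*(-10*(1 + 4*(-8))) - 3 = 140*(-10*(1 - 32)) - 3 = 140*(-10*(-31)) - 3 = 140*310 - 3 = 43400 - 3 = 43397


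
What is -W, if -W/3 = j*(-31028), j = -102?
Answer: 9494568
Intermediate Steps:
W = -9494568 (W = -(-306)*(-31028) = -3*3164856 = -9494568)
-W = -1*(-9494568) = 9494568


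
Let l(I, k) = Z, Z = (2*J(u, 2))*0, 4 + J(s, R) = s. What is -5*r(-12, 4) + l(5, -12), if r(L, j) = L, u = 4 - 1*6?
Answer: 60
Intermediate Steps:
u = -2 (u = 4 - 6 = -2)
J(s, R) = -4 + s
Z = 0 (Z = (2*(-4 - 2))*0 = (2*(-6))*0 = -12*0 = 0)
l(I, k) = 0
-5*r(-12, 4) + l(5, -12) = -5*(-12) + 0 = 60 + 0 = 60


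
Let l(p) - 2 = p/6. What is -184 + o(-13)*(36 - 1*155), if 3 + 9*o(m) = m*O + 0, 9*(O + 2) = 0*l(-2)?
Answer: -4393/9 ≈ -488.11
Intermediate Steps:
l(p) = 2 + p/6
O = -2 (O = -2 + (0*(2 + (1/6)*(-2)))/9 = -2 + (0*(2 - 1/3))/9 = -2 + (0*(5/3))/9 = -2 + (1/9)*0 = -2 + 0 = -2)
o(m) = -1/3 - 2*m/9 (o(m) = -1/3 + (m*(-2) + 0)/9 = -1/3 + (-2*m + 0)/9 = -1/3 + (-2*m)/9 = -1/3 - 2*m/9)
-184 + o(-13)*(36 - 1*155) = -184 + (-1/3 - 2/9*(-13))*(36 - 1*155) = -184 + (-1/3 + 26/9)*(36 - 155) = -184 + (23/9)*(-119) = -184 - 2737/9 = -4393/9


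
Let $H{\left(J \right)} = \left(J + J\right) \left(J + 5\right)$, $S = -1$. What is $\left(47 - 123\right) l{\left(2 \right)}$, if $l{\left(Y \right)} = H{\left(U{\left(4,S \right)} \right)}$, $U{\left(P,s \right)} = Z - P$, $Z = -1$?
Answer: $0$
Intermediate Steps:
$U{\left(P,s \right)} = -1 - P$
$H{\left(J \right)} = 2 J \left(5 + J\right)$
$l{\left(Y \right)} = 0$ ($l{\left(Y \right)} = 2 \left(-1 - 4\right) \left(5 - 5\right) = 2 \left(-5\right) \left(5 - 5\right) = 2 \left(-5\right) 0 = 0$)
$\left(47 - 123\right) l{\left(2 \right)} = \left(47 - 123\right) 0 = \left(-76\right) 0 = 0$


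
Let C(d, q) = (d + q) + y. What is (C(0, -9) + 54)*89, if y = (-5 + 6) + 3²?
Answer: 4895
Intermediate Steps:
y = 10 (y = 1 + 9 = 10)
C(d, q) = 10 + d + q (C(d, q) = (d + q) + 10 = 10 + d + q)
(C(0, -9) + 54)*89 = ((10 + 0 - 9) + 54)*89 = (1 + 54)*89 = 55*89 = 4895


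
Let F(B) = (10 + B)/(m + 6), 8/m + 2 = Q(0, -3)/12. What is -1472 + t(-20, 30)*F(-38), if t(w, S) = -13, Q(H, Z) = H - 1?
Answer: -35194/27 ≈ -1303.5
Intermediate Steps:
Q(H, Z) = -1 + H
m = -96/25 (m = 8/(-2 + (-1 + 0)/12) = 8/(-2 - 1*1/12) = 8/(-2 - 1/12) = 8/(-25/12) = 8*(-12/25) = -96/25 ≈ -3.8400)
F(B) = 125/27 + 25*B/54 (F(B) = (10 + B)/(-96/25 + 6) = (10 + B)/(54/25) = (10 + B)*(25/54) = 125/27 + 25*B/54)
-1472 + t(-20, 30)*F(-38) = -1472 - 13*(125/27 + (25/54)*(-38)) = -1472 - 13*(125/27 - 475/27) = -1472 - 13*(-350/27) = -1472 + 4550/27 = -35194/27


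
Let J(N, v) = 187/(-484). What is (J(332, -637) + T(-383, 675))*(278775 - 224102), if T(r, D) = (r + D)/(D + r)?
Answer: 1476171/44 ≈ 33549.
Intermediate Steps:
T(r, D) = 1 (T(r, D) = (D + r)/(D + r) = 1)
J(N, v) = -17/44 (J(N, v) = 187*(-1/484) = -17/44)
(J(332, -637) + T(-383, 675))*(278775 - 224102) = (-17/44 + 1)*(278775 - 224102) = (27/44)*54673 = 1476171/44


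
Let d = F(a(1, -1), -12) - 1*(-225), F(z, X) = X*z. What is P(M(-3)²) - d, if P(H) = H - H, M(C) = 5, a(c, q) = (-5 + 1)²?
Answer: -33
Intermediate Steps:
a(c, q) = 16 (a(c, q) = (-4)² = 16)
P(H) = 0
d = 33 (d = -12*16 - 1*(-225) = -192 + 225 = 33)
P(M(-3)²) - d = 0 - 1*33 = 0 - 33 = -33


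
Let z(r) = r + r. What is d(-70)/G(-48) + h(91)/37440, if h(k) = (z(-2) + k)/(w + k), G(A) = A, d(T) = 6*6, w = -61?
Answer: -280771/374400 ≈ -0.74992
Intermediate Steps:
z(r) = 2*r
d(T) = 36
h(k) = (-4 + k)/(-61 + k) (h(k) = (2*(-2) + k)/(-61 + k) = (-4 + k)/(-61 + k))
d(-70)/G(-48) + h(91)/37440 = 36/(-48) + ((-4 + 91)/(-61 + 91))/37440 = 36*(-1/48) + (87/30)*(1/37440) = -¾ + ((1/30)*87)*(1/37440) = -¾ + (29/10)*(1/37440) = -¾ + 29/374400 = -280771/374400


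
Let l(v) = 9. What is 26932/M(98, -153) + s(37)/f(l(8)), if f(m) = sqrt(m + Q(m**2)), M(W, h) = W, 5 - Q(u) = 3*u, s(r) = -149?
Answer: 13466/49 + 149*I*sqrt(229)/229 ≈ 274.82 + 9.8462*I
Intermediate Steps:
Q(u) = 5 - 3*u
f(m) = sqrt(5 + m - 3*m**2) (f(m) = sqrt(m + (5 - 3*m**2)) = sqrt(5 + m - 3*m**2))
26932/M(98, -153) + s(37)/f(l(8)) = 26932/98 - 149/sqrt(5 + 9 - 3*9**2) = 26932*(1/98) - 149/sqrt(5 + 9 - 3*81) = 13466/49 - 149/sqrt(5 + 9 - 243) = 13466/49 - 149*(-I*sqrt(229)/229) = 13466/49 - (-149)*I*sqrt(229)/229 = 13466/49 + 149*I*sqrt(229)/229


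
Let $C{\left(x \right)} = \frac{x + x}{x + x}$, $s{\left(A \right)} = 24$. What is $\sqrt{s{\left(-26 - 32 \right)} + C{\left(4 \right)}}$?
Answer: $5$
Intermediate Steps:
$C{\left(x \right)} = 1$ ($C{\left(x \right)} = \frac{2 x}{2 x} = 2 x \frac{1}{2 x} = 1$)
$\sqrt{s{\left(-26 - 32 \right)} + C{\left(4 \right)}} = \sqrt{24 + 1} = \sqrt{25} = 5$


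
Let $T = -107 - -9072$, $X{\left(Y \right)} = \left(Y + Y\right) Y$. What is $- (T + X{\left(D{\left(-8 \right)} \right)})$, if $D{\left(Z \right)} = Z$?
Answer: $-9093$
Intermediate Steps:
$X{\left(Y \right)} = 2 Y^{2}$ ($X{\left(Y \right)} = 2 Y Y = 2 Y^{2}$)
$T = 8965$ ($T = -107 + 9072 = 8965$)
$- (T + X{\left(D{\left(-8 \right)} \right)}) = - (8965 + 2 \left(-8\right)^{2}) = - (8965 + 2 \cdot 64) = - (8965 + 128) = \left(-1\right) 9093 = -9093$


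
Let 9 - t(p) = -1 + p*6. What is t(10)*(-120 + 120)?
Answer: 0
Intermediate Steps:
t(p) = 10 - 6*p (t(p) = 9 - (-1 + p*6) = 9 - (-1 + 6*p) = 9 + (1 - 6*p) = 10 - 6*p)
t(10)*(-120 + 120) = (10 - 6*10)*(-120 + 120) = (10 - 60)*0 = -50*0 = 0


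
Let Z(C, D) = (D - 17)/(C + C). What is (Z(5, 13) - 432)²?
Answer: 4674244/25 ≈ 1.8697e+5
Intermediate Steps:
Z(C, D) = (-17 + D)/(2*C) (Z(C, D) = (-17 + D)/((2*C)) = (-17 + D)*(1/(2*C)) = (-17 + D)/(2*C))
(Z(5, 13) - 432)² = ((½)*(-17 + 13)/5 - 432)² = ((½)*(⅕)*(-4) - 432)² = (-⅖ - 432)² = (-2162/5)² = 4674244/25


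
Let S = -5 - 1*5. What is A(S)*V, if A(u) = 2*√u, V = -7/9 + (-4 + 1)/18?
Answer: -17*I*√10/9 ≈ -5.9732*I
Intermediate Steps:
S = -10 (S = -5 - 5 = -10)
V = -17/18 (V = -7*⅑ - 3*1/18 = -7/9 - ⅙ = -17/18 ≈ -0.94444)
A(S)*V = (2*√(-10))*(-17/18) = (2*(I*√10))*(-17/18) = (2*I*√10)*(-17/18) = -17*I*√10/9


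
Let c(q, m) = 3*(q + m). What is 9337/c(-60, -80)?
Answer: -9337/420 ≈ -22.231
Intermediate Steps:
c(q, m) = 3*m + 3*q (c(q, m) = 3*(m + q) = 3*m + 3*q)
9337/c(-60, -80) = 9337/(3*(-80) + 3*(-60)) = 9337/(-240 - 180) = 9337/(-420) = 9337*(-1/420) = -9337/420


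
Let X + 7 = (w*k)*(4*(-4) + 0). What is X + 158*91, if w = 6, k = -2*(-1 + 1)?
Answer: 14371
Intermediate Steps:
k = 0 (k = -2*0 = 0)
X = -7 (X = -7 + (6*0)*(4*(-4) + 0) = -7 + 0*(-16 + 0) = -7 + 0*(-16) = -7 + 0 = -7)
X + 158*91 = -7 + 158*91 = -7 + 14378 = 14371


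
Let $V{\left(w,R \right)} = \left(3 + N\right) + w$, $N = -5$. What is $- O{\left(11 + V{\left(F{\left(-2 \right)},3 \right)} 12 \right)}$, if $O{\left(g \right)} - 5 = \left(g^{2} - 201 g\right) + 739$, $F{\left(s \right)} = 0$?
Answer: $-3526$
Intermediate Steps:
$V{\left(w,R \right)} = -2 + w$ ($V{\left(w,R \right)} = \left(3 - 5\right) + w = -2 + w$)
$O{\left(g \right)} = 744 + g^{2} - 201 g$ ($O{\left(g \right)} = 5 + \left(\left(g^{2} - 201 g\right) + 739\right) = 5 + \left(739 + g^{2} - 201 g\right) = 744 + g^{2} - 201 g$)
$- O{\left(11 + V{\left(F{\left(-2 \right)},3 \right)} 12 \right)} = - (744 + \left(11 + \left(-2 + 0\right) 12\right)^{2} - 201 \left(11 + \left(-2 + 0\right) 12\right)) = - (744 + \left(11 - 24\right)^{2} - 201 \left(11 - 24\right)) = - (744 + \left(-13\right)^{2} - -2613) = - (744 + 169 + 2613) = \left(-1\right) 3526 = -3526$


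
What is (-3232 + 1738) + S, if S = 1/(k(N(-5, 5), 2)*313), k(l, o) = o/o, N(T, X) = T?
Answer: -467621/313 ≈ -1494.0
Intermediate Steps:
k(l, o) = 1
S = 1/313 (S = 1/(1*313) = 1/313 ≈ 0.0031949)
(-3232 + 1738) + S = (-3232 + 1738) + 1/313 = -1494 + 1/313 = -467621/313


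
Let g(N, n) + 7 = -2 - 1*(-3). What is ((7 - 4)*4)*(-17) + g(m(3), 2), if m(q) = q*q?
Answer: -210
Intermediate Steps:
m(q) = q²
g(N, n) = -6 (g(N, n) = -7 + (-2 - 1*(-3)) = -7 + (-2 + 3) = -7 + 1 = -6)
((7 - 4)*4)*(-17) + g(m(3), 2) = ((7 - 4)*4)*(-17) - 6 = (3*4)*(-17) - 6 = 12*(-17) - 6 = -204 - 6 = -210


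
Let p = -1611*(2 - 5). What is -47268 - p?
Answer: -52101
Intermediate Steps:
p = 4833 (p = -(-4833) = -1611*(-3) = 4833)
-47268 - p = -47268 - 1*4833 = -47268 - 4833 = -52101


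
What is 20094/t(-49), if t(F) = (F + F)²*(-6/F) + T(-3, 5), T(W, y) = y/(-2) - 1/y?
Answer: 66980/3911 ≈ 17.126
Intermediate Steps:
T(W, y) = -1/y - y/2 (T(W, y) = y*(-½) - 1/y = -y/2 - 1/y = -1/y - y/2)
t(F) = -27/10 - 24*F (t(F) = (F + F)²*(-6/F) + (-1/5 - ½*5) = (2*F)²*(-6/F) + (-1*⅕ - 5/2) = (4*F²)*(-6/F) + (-⅕ - 5/2) = -24*F - 27/10 = -27/10 - 24*F)
20094/t(-49) = 20094/(-27/10 - 24*(-49)) = 20094/(-27/10 + 1176) = 20094/(11733/10) = 20094*(10/11733) = 66980/3911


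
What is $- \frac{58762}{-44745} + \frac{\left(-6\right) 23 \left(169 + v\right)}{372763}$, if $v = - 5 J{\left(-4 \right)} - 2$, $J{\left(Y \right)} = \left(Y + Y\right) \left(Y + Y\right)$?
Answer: $\frac{22849045336}{16679280435} \approx 1.3699$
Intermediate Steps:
$J{\left(Y \right)} = 4 Y^{2}$ ($J{\left(Y \right)} = 2 Y 2 Y = 4 Y^{2}$)
$v = -322$ ($v = - 5 \cdot 4 \left(-4\right)^{2} - 2 = - 5 \cdot 4 \cdot 16 - 2 = \left(-5\right) 64 - 2 = -320 - 2 = -322$)
$- \frac{58762}{-44745} + \frac{\left(-6\right) 23 \left(169 + v\right)}{372763} = - \frac{58762}{-44745} + \frac{\left(-6\right) 23 \left(169 - 322\right)}{372763} = \left(-58762\right) \left(- \frac{1}{44745}\right) + \left(-138\right) \left(-153\right) \frac{1}{372763} = \frac{58762}{44745} + 21114 \cdot \frac{1}{372763} = \frac{58762}{44745} + \frac{21114}{372763} = \frac{22849045336}{16679280435}$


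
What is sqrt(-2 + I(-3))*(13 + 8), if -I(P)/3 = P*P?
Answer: 21*I*sqrt(29) ≈ 113.09*I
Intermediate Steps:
I(P) = -3*P**2 (I(P) = -3*P*P = -3*P**2)
sqrt(-2 + I(-3))*(13 + 8) = sqrt(-2 - 3*(-3)**2)*(13 + 8) = sqrt(-2 - 3*9)*21 = sqrt(-2 - 27)*21 = sqrt(-29)*21 = (I*sqrt(29))*21 = 21*I*sqrt(29)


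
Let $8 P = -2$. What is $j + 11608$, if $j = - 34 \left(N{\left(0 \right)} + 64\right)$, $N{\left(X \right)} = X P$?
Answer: $9432$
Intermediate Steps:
$P = - \frac{1}{4}$ ($P = \frac{1}{8} \left(-2\right) = - \frac{1}{4} \approx -0.25$)
$N{\left(X \right)} = - \frac{X}{4}$ ($N{\left(X \right)} = X \left(- \frac{1}{4}\right) = - \frac{X}{4}$)
$j = -2176$ ($j = - 34 \left(\left(- \frac{1}{4}\right) 0 + 64\right) = - 34 \left(0 + 64\right) = \left(-34\right) 64 = -2176$)
$j + 11608 = -2176 + 11608 = 9432$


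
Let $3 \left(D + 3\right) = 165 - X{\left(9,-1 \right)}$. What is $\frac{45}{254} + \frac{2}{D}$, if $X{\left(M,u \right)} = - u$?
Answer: $\frac{8499}{39370} \approx 0.21588$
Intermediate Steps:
$D = \frac{155}{3}$ ($D = -3 + \frac{165 - \left(-1\right) \left(-1\right)}{3} = -3 + \frac{165 - 1}{3} = -3 + \frac{1}{3} \cdot 164 = -3 + \frac{164}{3} = \frac{155}{3} \approx 51.667$)
$\frac{45}{254} + \frac{2}{D} = \frac{45}{254} + \frac{2}{\frac{155}{3}} = 45 \cdot \frac{1}{254} + 2 \cdot \frac{3}{155} = \frac{45}{254} + \frac{6}{155} = \frac{8499}{39370}$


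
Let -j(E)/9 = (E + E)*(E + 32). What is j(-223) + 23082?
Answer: -743592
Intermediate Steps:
j(E) = -18*E*(32 + E) (j(E) = -9*(E + E)*(E + 32) = -9*2*E*(32 + E) = -18*E*(32 + E))
j(-223) + 23082 = -18*(-223)*(32 - 223) + 23082 = -18*(-223)*(-191) + 23082 = -766674 + 23082 = -743592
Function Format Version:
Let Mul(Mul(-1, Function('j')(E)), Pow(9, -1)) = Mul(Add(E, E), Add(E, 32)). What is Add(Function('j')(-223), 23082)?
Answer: -743592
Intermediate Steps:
Function('j')(E) = Mul(-18, E, Add(32, E)) (Function('j')(E) = Mul(-9, Mul(Add(E, E), Add(E, 32))) = Mul(-9, Mul(Mul(2, E), Add(32, E))) = Mul(-9, Mul(2, E, Add(32, E))) = Mul(-18, E, Add(32, E)))
Add(Function('j')(-223), 23082) = Add(Mul(-18, -223, Add(32, -223)), 23082) = Add(Mul(-18, -223, -191), 23082) = Add(-766674, 23082) = -743592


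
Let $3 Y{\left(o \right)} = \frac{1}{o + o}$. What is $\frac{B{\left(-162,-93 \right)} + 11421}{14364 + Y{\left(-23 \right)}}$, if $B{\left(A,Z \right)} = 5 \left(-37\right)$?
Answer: $\frac{1550568}{1982231} \approx 0.78223$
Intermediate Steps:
$B{\left(A,Z \right)} = -185$
$Y{\left(o \right)} = \frac{1}{6 o}$ ($Y{\left(o \right)} = \frac{1}{3 \left(o + o\right)} = \frac{1}{3 \cdot 2 o} = \frac{\frac{1}{2} \frac{1}{o}}{3} = \frac{1}{6 o}$)
$\frac{B{\left(-162,-93 \right)} + 11421}{14364 + Y{\left(-23 \right)}} = \frac{-185 + 11421}{14364 + \frac{1}{6 \left(-23\right)}} = \frac{11236}{14364 + \frac{1}{6} \left(- \frac{1}{23}\right)} = \frac{11236}{14364 - \frac{1}{138}} = \frac{11236}{\frac{1982231}{138}} = 11236 \cdot \frac{138}{1982231} = \frac{1550568}{1982231}$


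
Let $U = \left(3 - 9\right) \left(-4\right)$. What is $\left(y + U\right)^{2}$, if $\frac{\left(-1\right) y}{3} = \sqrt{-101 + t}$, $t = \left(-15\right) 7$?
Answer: $9 \left(8 - i \sqrt{206}\right)^{2} \approx -1278.0 - 2066.8 i$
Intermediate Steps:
$t = -105$
$U = 24$ ($U = \left(-6\right) \left(-4\right) = 24$)
$y = - 3 i \sqrt{206}$ ($y = - 3 \sqrt{-101 - 105} = - 3 \sqrt{-206} = - 3 i \sqrt{206} \approx - 43.058 i$)
$\left(y + U\right)^{2} = \left(- 3 i \sqrt{206} + 24\right)^{2} = \left(24 - 3 i \sqrt{206}\right)^{2}$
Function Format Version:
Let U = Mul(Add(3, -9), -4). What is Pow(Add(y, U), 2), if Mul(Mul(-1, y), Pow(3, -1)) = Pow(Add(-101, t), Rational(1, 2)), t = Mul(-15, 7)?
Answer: Mul(9, Pow(Add(8, Mul(-1, I, Pow(206, Rational(1, 2)))), 2)) ≈ Add(-1278.0, Mul(-2066.8, I))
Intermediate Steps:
t = -105
U = 24 (U = Mul(-6, -4) = 24)
y = Mul(-3, I, Pow(206, Rational(1, 2))) (y = Mul(-3, Pow(Add(-101, -105), Rational(1, 2))) = Mul(-3, Pow(-206, Rational(1, 2))) = Mul(-3, Mul(I, Pow(206, Rational(1, 2)))) = Mul(-3, I, Pow(206, Rational(1, 2))) ≈ Mul(-43.058, I))
Pow(Add(y, U), 2) = Pow(Add(Mul(-3, I, Pow(206, Rational(1, 2))), 24), 2) = Pow(Add(24, Mul(-3, I, Pow(206, Rational(1, 2)))), 2)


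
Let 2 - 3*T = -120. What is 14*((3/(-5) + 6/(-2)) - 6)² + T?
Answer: 99818/75 ≈ 1330.9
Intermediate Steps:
T = 122/3 (T = ⅔ - ⅓*(-120) = ⅔ + 40 = 122/3 ≈ 40.667)
14*((3/(-5) + 6/(-2)) - 6)² + T = 14*((3/(-5) + 6/(-2)) - 6)² + 122/3 = 14*((3*(-⅕) + 6*(-½)) - 6)² + 122/3 = 14*((-⅗ - 3) - 6)² + 122/3 = 14*(-18/5 - 6)² + 122/3 = 14*(-48/5)² + 122/3 = 14*(2304/25) + 122/3 = 32256/25 + 122/3 = 99818/75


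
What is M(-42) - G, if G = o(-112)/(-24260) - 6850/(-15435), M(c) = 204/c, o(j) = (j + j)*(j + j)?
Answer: -60524332/18722655 ≈ -3.2327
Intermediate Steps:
o(j) = 4*j² (o(j) = (2*j)*(2*j) = 4*j²)
G = -30414278/18722655 (G = (4*(-112)²)/(-24260) - 6850/(-15435) = (4*12544)*(-1/24260) - 6850*(-1/15435) = 50176*(-1/24260) + 1370/3087 = -12544/6065 + 1370/3087 = -30414278/18722655 ≈ -1.6245)
M(-42) - G = 204/(-42) - 1*(-30414278/18722655) = 204*(-1/42) + 30414278/18722655 = -34/7 + 30414278/18722655 = -60524332/18722655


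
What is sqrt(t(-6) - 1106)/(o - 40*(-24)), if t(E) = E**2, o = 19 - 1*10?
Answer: I*sqrt(1070)/969 ≈ 0.033757*I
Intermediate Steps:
o = 9 (o = 19 - 10 = 9)
sqrt(t(-6) - 1106)/(o - 40*(-24)) = sqrt((-6)**2 - 1106)/(9 - 40*(-24)) = sqrt(36 - 1106)/(9 + 960) = sqrt(-1070)/969 = (I*sqrt(1070))*(1/969) = I*sqrt(1070)/969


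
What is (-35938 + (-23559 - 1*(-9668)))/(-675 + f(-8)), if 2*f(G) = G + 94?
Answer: 49829/632 ≈ 78.843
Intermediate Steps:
f(G) = 47 + G/2 (f(G) = (G + 94)/2 = (94 + G)/2 = 47 + G/2)
(-35938 + (-23559 - 1*(-9668)))/(-675 + f(-8)) = (-35938 + (-23559 - 1*(-9668)))/(-675 + (47 + (1/2)*(-8))) = (-35938 + (-23559 + 9668))/(-675 + (47 - 4)) = (-35938 - 13891)/(-675 + 43) = -49829/(-632) = -49829*(-1/632) = 49829/632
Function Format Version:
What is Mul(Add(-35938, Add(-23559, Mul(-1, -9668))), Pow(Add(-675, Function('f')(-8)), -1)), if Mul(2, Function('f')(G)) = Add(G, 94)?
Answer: Rational(49829, 632) ≈ 78.843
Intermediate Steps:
Function('f')(G) = Add(47, Mul(Rational(1, 2), G)) (Function('f')(G) = Mul(Rational(1, 2), Add(G, 94)) = Mul(Rational(1, 2), Add(94, G)) = Add(47, Mul(Rational(1, 2), G)))
Mul(Add(-35938, Add(-23559, Mul(-1, -9668))), Pow(Add(-675, Function('f')(-8)), -1)) = Mul(Add(-35938, Add(-23559, Mul(-1, -9668))), Pow(Add(-675, Add(47, Mul(Rational(1, 2), -8))), -1)) = Mul(Add(-35938, Add(-23559, 9668)), Pow(Add(-675, Add(47, -4)), -1)) = Mul(Add(-35938, -13891), Pow(Add(-675, 43), -1)) = Mul(-49829, Pow(-632, -1)) = Mul(-49829, Rational(-1, 632)) = Rational(49829, 632)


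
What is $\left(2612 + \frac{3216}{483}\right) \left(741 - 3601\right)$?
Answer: $- \frac{1205787440}{161} \approx -7.4894 \cdot 10^{6}$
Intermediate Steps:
$\left(2612 + \frac{3216}{483}\right) \left(741 - 3601\right) = \left(2612 + 3216 \cdot \frac{1}{483}\right) \left(-2860\right) = \left(2612 + \frac{1072}{161}\right) \left(-2860\right) = \frac{421604}{161} \left(-2860\right) = - \frac{1205787440}{161}$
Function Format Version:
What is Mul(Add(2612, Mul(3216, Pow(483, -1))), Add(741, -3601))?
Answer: Rational(-1205787440, 161) ≈ -7.4894e+6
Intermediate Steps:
Mul(Add(2612, Mul(3216, Pow(483, -1))), Add(741, -3601)) = Mul(Add(2612, Mul(3216, Rational(1, 483))), -2860) = Mul(Add(2612, Rational(1072, 161)), -2860) = Mul(Rational(421604, 161), -2860) = Rational(-1205787440, 161)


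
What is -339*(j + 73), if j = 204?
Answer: -93903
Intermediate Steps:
-339*(j + 73) = -339*(204 + 73) = -339*277 = -93903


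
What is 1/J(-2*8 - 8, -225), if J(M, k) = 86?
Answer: 1/86 ≈ 0.011628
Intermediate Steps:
1/J(-2*8 - 8, -225) = 1/86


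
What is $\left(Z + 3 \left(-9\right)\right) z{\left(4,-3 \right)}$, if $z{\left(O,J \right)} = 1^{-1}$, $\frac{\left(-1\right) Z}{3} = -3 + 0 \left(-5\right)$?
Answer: $-18$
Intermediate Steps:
$Z = 9$ ($Z = - 3 \left(-3 + 0 \left(-5\right)\right) = - 3 \left(-3 + 0\right) = \left(-3\right) \left(-3\right) = 9$)
$z{\left(O,J \right)} = 1$
$\left(Z + 3 \left(-9\right)\right) z{\left(4,-3 \right)} = \left(9 + 3 \left(-9\right)\right) 1 = \left(9 - 27\right) 1 = \left(-18\right) 1 = -18$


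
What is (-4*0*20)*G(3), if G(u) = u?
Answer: 0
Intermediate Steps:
(-4*0*20)*G(3) = (-4*0*20)*3 = (0*20)*3 = 0*3 = 0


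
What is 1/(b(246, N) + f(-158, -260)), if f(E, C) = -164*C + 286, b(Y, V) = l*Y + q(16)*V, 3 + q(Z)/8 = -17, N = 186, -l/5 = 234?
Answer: -1/274654 ≈ -3.6409e-6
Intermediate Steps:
l = -1170 (l = -5*234 = -1170)
q(Z) = -160 (q(Z) = -24 + 8*(-17) = -24 - 136 = -160)
b(Y, V) = -1170*Y - 160*V
f(E, C) = 286 - 164*C
1/(b(246, N) + f(-158, -260)) = 1/((-1170*246 - 160*186) + (286 - 164*(-260))) = 1/((-287820 - 29760) + (286 + 42640)) = 1/(-317580 + 42926) = 1/(-274654) = -1/274654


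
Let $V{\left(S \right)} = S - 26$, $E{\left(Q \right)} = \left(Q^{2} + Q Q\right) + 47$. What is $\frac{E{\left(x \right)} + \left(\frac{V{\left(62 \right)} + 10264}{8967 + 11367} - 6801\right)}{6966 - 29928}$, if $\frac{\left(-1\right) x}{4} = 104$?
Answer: $- \frac{1725128968}{116727327} \approx -14.779$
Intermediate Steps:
$x = -416$ ($x = \left(-4\right) 104 = -416$)
$E{\left(Q \right)} = 47 + 2 Q^{2}$ ($E{\left(Q \right)} = \left(Q^{2} + Q^{2}\right) + 47 = 2 Q^{2} + 47 = 47 + 2 Q^{2}$)
$V{\left(S \right)} = -26 + S$ ($V{\left(S \right)} = S - 26 = -26 + S$)
$\frac{E{\left(x \right)} + \left(\frac{V{\left(62 \right)} + 10264}{8967 + 11367} - 6801\right)}{6966 - 29928} = \frac{\left(47 + 2 \left(-416\right)^{2}\right) - \left(6801 - \frac{\left(-26 + 62\right) + 10264}{8967 + 11367}\right)}{6966 - 29928} = \frac{\left(47 + 2 \cdot 173056\right) - \left(6801 - \frac{36 + 10264}{20334}\right)}{-22962} = \left(\left(47 + 346112\right) + \left(10300 \cdot \frac{1}{20334} - 6801\right)\right) \left(- \frac{1}{22962}\right) = \left(346159 + \left(\frac{5150}{10167} - 6801\right)\right) \left(- \frac{1}{22962}\right) = \left(346159 - \frac{69140617}{10167}\right) \left(- \frac{1}{22962}\right) = \frac{3450257936}{10167} \left(- \frac{1}{22962}\right) = - \frac{1725128968}{116727327}$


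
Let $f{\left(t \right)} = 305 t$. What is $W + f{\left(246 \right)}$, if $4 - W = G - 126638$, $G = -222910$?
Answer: $424582$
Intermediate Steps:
$W = 349552$ ($W = 4 - \left(-222910 - 126638\right) = 4 - -349548 = 4 + 349548 = 349552$)
$W + f{\left(246 \right)} = 349552 + 305 \cdot 246 = 349552 + 75030 = 424582$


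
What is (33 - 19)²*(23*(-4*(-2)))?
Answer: 36064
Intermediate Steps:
(33 - 19)²*(23*(-4*(-2))) = 14²*(23*8) = 196*184 = 36064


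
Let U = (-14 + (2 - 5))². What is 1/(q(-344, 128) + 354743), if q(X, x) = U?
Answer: 1/355032 ≈ 2.8166e-6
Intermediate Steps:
U = 289 (U = (-14 - 3)² = (-17)² = 289)
q(X, x) = 289
1/(q(-344, 128) + 354743) = 1/(289 + 354743) = 1/355032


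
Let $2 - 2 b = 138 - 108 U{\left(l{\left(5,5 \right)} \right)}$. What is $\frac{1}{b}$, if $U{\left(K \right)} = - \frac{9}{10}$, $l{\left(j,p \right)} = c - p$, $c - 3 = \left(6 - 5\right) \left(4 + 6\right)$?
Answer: $- \frac{5}{583} \approx -0.0085763$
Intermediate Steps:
$c = 13$ ($c = 3 + \left(6 - 5\right) \left(4 + 6\right) = 3 + 1 \cdot 10 = 3 + 10 = 13$)
$l{\left(j,p \right)} = 13 - p$
$U{\left(K \right)} = - \frac{9}{10}$ ($U{\left(K \right)} = \left(-9\right) \frac{1}{10} = - \frac{9}{10}$)
$b = - \frac{583}{5}$ ($b = 1 - \frac{138 - - \frac{486}{5}}{2} = 1 - \frac{138 + \frac{486}{5}}{2} = 1 - \frac{588}{5} = - \frac{583}{5} \approx -116.6$)
$\frac{1}{b} = \frac{1}{- \frac{583}{5}} = - \frac{5}{583}$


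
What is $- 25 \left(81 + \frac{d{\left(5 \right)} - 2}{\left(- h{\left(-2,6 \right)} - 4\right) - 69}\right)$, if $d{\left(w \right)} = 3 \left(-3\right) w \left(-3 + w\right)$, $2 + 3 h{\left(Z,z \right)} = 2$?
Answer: $- \frac{150125}{73} \approx -2056.5$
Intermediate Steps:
$h{\left(Z,z \right)} = 0$ ($h{\left(Z,z \right)} = - \frac{2}{3} + \frac{1}{3} \cdot 2 = - \frac{2}{3} + \frac{2}{3} = 0$)
$d{\left(w \right)} = - 9 w \left(-3 + w\right)$
$- 25 \left(81 + \frac{d{\left(5 \right)} - 2}{\left(- h{\left(-2,6 \right)} - 4\right) - 69}\right) = - 25 \left(81 + \frac{9 \cdot 5 \left(3 - 5\right) - 2}{\left(\left(-1\right) 0 - 4\right) - 69}\right) = - 25 \left(81 + \frac{9 \cdot 5 \left(3 - 5\right) - 2}{\left(0 - 4\right) - 69}\right) = - 25 \left(81 + \frac{9 \cdot 5 \left(-2\right) - 2}{-4 - 69}\right) = - 25 \left(81 + \frac{-90 - 2}{-73}\right) = - 25 \left(81 - - \frac{92}{73}\right) = - 25 \left(81 + \frac{92}{73}\right) = \left(-25\right) \frac{6005}{73} = - \frac{150125}{73}$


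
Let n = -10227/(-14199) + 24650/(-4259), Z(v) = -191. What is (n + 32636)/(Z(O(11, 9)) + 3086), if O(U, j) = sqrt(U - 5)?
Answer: 219256448391/19452322355 ≈ 11.271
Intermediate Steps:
O(U, j) = sqrt(-5 + U)
n = -102149519/20157847 (n = -10227*(-1/14199) + 24650*(-1/4259) = 3409/4733 - 24650/4259 = -102149519/20157847 ≈ -5.0675)
(n + 32636)/(Z(O(11, 9)) + 3086) = (-102149519/20157847 + 32636)/(-191 + 3086) = (657769345173/20157847)/2895 = (657769345173/20157847)*(1/2895) = 219256448391/19452322355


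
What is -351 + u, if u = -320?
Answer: -671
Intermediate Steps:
-351 + u = -351 - 320 = -671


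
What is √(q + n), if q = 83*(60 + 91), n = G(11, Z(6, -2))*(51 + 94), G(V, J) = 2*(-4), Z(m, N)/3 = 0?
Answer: √11373 ≈ 106.64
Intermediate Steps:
Z(m, N) = 0 (Z(m, N) = 3*0 = 0)
G(V, J) = -8
n = -1160 (n = -8*(51 + 94) = -8*145 = -1160)
q = 12533 (q = 83*151 = 12533)
√(q + n) = √(12533 - 1160) = √11373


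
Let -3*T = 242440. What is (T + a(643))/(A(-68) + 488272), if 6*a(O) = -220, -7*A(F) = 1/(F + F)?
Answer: -15393840/92966989 ≈ -0.16558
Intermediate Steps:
A(F) = -1/(14*F) (A(F) = -1/(7*(F + F)) = -1/(2*F)/7 = -1/(14*F))
T = -242440/3 (T = -⅓*242440 = -242440/3 ≈ -80813.)
a(O) = -110/3 (a(O) = (⅙)*(-220) = -110/3)
(T + a(643))/(A(-68) + 488272) = (-242440/3 - 110/3)/(-1/14/(-68) + 488272) = -80850/(-1/14*(-1/68) + 488272) = -80850/(1/952 + 488272) = -80850/464834945/952 = -80850*952/464834945 = -15393840/92966989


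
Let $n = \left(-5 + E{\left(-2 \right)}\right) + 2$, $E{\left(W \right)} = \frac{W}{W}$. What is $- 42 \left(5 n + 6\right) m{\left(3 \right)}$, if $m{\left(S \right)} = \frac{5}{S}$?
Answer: $280$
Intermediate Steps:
$E{\left(W \right)} = 1$
$n = -2$ ($n = \left(-5 + 1\right) + 2 = -4 + 2 = -2$)
$- 42 \left(5 n + 6\right) m{\left(3 \right)} = - 42 \left(5 \left(-2\right) + 6\right) \frac{5}{3} = - 42 \left(-10 + 6\right) 5 \cdot \frac{1}{3} = \left(-42\right) \left(-4\right) \frac{5}{3} = 168 \cdot \frac{5}{3} = 280$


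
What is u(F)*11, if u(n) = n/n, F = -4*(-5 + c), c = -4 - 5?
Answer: 11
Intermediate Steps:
c = -9
F = 56 (F = -4*(-5 - 9) = -4*(-14) = 56)
u(n) = 1
u(F)*11 = 1*11 = 11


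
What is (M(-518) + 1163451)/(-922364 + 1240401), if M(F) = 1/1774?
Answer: 2063962075/564197638 ≈ 3.6582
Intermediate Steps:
M(F) = 1/1774
(M(-518) + 1163451)/(-922364 + 1240401) = (1/1774 + 1163451)/(-922364 + 1240401) = (2063962075/1774)/318037 = (2063962075/1774)*(1/318037) = 2063962075/564197638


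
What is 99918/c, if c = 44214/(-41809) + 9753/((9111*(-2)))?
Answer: -25373962874988/404476895 ≈ -62733.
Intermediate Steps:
c = -404476895/253947866 (c = 44214*(-1/41809) + 9753/(-18222) = -44214/41809 + 9753*(-1/18222) = -44214/41809 - 3251/6074 = -404476895/253947866 ≈ -1.5928)
99918/c = 99918/(-404476895/253947866) = 99918*(-253947866/404476895) = -25373962874988/404476895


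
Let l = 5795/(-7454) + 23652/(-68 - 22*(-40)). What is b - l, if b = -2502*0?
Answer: -42899117/1513162 ≈ -28.351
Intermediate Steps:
l = 42899117/1513162 (l = 5795*(-1/7454) + 23652/(-68 + 880) = -5795/7454 + 23652/812 = -5795/7454 + 23652*(1/812) = -5795/7454 + 5913/203 = 42899117/1513162 ≈ 28.351)
b = 0 (b = -278*0 = 0)
b - l = 0 - 1*42899117/1513162 = 0 - 42899117/1513162 = -42899117/1513162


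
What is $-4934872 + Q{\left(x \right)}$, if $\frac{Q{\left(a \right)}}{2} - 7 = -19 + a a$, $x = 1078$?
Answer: $-2610728$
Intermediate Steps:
$Q{\left(a \right)} = -24 + 2 a^{2}$ ($Q{\left(a \right)} = 14 + 2 \left(-19 + a a\right) = 14 + 2 \left(-19 + a^{2}\right) = 14 + \left(-38 + 2 a^{2}\right) = -24 + 2 a^{2}$)
$-4934872 + Q{\left(x \right)} = -4934872 - \left(24 - 2 \cdot 1078^{2}\right) = -4934872 + \left(-24 + 2 \cdot 1162084\right) = -4934872 + \left(-24 + 2324168\right) = -4934872 + 2324144 = -2610728$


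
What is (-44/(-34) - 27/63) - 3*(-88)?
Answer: 31519/119 ≈ 264.87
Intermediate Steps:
(-44/(-34) - 27/63) - 3*(-88) = (-44*(-1/34) - 27*1/63) + 264 = (22/17 - 3/7) + 264 = 103/119 + 264 = 31519/119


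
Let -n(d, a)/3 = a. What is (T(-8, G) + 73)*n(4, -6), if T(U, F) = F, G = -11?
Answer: 1116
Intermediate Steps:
n(d, a) = -3*a
(T(-8, G) + 73)*n(4, -6) = (-11 + 73)*(-3*(-6)) = 62*18 = 1116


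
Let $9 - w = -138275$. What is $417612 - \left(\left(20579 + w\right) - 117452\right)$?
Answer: $376201$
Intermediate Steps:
$w = 138284$ ($w = 9 - -138275 = 9 + 138275 = 138284$)
$417612 - \left(\left(20579 + w\right) - 117452\right) = 417612 - \left(\left(20579 + 138284\right) - 117452\right) = 417612 - \left(158863 - 117452\right) = 417612 - 41411 = 376201$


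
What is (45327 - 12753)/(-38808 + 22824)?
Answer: -5429/2664 ≈ -2.0379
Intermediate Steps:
(45327 - 12753)/(-38808 + 22824) = 32574/(-15984) = 32574*(-1/15984) = -5429/2664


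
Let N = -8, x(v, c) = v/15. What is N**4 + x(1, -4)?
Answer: 61441/15 ≈ 4096.1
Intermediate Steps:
x(v, c) = v/15 (x(v, c) = v*(1/15) = v/15)
N**4 + x(1, -4) = (-8)**4 + (1/15)*1 = 4096 + 1/15 = 61441/15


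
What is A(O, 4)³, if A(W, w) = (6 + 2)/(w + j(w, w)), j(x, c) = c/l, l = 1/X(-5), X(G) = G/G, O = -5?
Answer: 1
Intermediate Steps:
X(G) = 1
l = 1 (l = 1/1 = 1)
j(x, c) = c (j(x, c) = c/1 = c*1 = c)
A(W, w) = 4/w (A(W, w) = (6 + 2)/(w + w) = 8/((2*w)) = 8*(1/(2*w)) = 4/w)
A(O, 4)³ = (4/4)³ = (4*(¼))³ = 1³ = 1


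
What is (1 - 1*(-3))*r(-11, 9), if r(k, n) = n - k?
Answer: 80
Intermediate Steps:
(1 - 1*(-3))*r(-11, 9) = (1 - 1*(-3))*(9 - 1*(-11)) = (1 + 3)*(9 + 11) = 4*20 = 80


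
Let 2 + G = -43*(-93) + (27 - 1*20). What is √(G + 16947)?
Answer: √20951 ≈ 144.74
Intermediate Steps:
G = 4004 (G = -2 + (-43*(-93) + (27 - 1*20)) = -2 + (3999 + (27 - 20)) = -2 + (3999 + 7) = -2 + 4006 = 4004)
√(G + 16947) = √(4004 + 16947) = √20951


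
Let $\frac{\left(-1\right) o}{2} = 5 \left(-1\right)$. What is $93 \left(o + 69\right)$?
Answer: $7347$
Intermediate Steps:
$o = 10$ ($o = - 2 \cdot 5 \left(-1\right) = \left(-2\right) \left(-5\right) = 10$)
$93 \left(o + 69\right) = 93 \left(10 + 69\right) = 93 \cdot 79 = 7347$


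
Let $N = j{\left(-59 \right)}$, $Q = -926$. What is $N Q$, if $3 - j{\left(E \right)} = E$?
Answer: $-57412$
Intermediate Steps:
$j{\left(E \right)} = 3 - E$
$N = 62$ ($N = 3 - -59 = 3 + 59 = 62$)
$N Q = 62 \left(-926\right) = -57412$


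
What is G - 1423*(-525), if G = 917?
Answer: 747992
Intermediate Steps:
G - 1423*(-525) = 917 - 1423*(-525) = 917 + 747075 = 747992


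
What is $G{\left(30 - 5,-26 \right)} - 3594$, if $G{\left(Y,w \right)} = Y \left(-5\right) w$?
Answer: $-344$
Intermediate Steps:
$G{\left(Y,w \right)} = - 5 Y w$
$G{\left(30 - 5,-26 \right)} - 3594 = \left(-5\right) \left(30 - 5\right) \left(-26\right) - 3594 = \left(-5\right) 25 \left(-26\right) - 3594 = 3250 - 3594 = -344$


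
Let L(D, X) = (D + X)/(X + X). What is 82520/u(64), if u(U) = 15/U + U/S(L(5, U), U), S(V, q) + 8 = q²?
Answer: 2698734080/8177 ≈ 3.3004e+5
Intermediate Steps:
L(D, X) = (D + X)/(2*X) (L(D, X) = (D + X)/((2*X)) = (D + X)*(1/(2*X)) = (D + X)/(2*X))
S(V, q) = -8 + q²
u(U) = 15/U + U/(-8 + U²)
82520/u(64) = 82520/((8*(-15 + 2*64²)/(64*(-8 + 64²)))) = 82520/((8*(1/64)*(-15 + 2*4096)/(-8 + 4096))) = 82520/((8*(1/64)*(-15 + 8192)/4088)) = 82520/((8*(1/64)*(1/4088)*8177)) = 82520/(8177/32704) = 82520*(32704/8177) = 2698734080/8177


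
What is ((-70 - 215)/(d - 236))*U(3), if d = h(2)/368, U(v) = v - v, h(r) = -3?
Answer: 0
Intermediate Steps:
U(v) = 0
d = -3/368 ≈ -0.0081522
((-70 - 215)/(d - 236))*U(3) = ((-70 - 215)/(-3/368 - 236))*0 = -285/(-86851/368)*0 = -285*(-368/86851)*0 = (104880/86851)*0 = 0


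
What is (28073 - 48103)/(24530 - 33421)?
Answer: 20030/8891 ≈ 2.2528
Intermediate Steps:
(28073 - 48103)/(24530 - 33421) = -20030/(-8891) = -20030*(-1/8891) = 20030/8891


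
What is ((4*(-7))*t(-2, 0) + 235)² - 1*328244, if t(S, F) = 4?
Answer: -313115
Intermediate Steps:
((4*(-7))*t(-2, 0) + 235)² - 1*328244 = ((4*(-7))*4 + 235)² - 1*328244 = (-28*4 + 235)² - 328244 = (-112 + 235)² - 328244 = 123² - 328244 = 15129 - 328244 = -313115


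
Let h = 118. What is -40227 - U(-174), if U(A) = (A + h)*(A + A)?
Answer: -59715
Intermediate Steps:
U(A) = 2*A*(118 + A) (U(A) = (A + 118)*(A + A) = (118 + A)*(2*A) = 2*A*(118 + A))
-40227 - U(-174) = -40227 - 2*(-174)*(118 - 174) = -40227 - 2*(-174)*(-56) = -40227 - 1*19488 = -40227 - 19488 = -59715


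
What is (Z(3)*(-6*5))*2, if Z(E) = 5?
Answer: -300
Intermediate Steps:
(Z(3)*(-6*5))*2 = (5*(-6*5))*2 = (5*(-30))*2 = -150*2 = -300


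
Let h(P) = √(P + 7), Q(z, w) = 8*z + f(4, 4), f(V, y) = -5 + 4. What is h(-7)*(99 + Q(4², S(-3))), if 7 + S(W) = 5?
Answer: 0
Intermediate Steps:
f(V, y) = -1
S(W) = -2 (S(W) = -7 + 5 = -2)
Q(z, w) = -1 + 8*z (Q(z, w) = 8*z - 1 = -1 + 8*z)
h(P) = √(7 + P)
h(-7)*(99 + Q(4², S(-3))) = √(7 - 7)*(99 + (-1 + 8*4²)) = √0*(99 + (-1 + 8*16)) = 0*(99 + (-1 + 128)) = 0*(99 + 127) = 0*226 = 0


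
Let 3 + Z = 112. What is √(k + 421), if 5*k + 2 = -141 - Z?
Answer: √9265/5 ≈ 19.251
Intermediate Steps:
Z = 109 (Z = -3 + 112 = 109)
k = -252/5 (k = -⅖ + (-141 - 1*109)/5 = -⅖ + (-141 - 109)/5 = -⅖ + (⅕)*(-250) = -⅖ - 50 = -252/5 ≈ -50.400)
√(k + 421) = √(-252/5 + 421) = √(1853/5) = √9265/5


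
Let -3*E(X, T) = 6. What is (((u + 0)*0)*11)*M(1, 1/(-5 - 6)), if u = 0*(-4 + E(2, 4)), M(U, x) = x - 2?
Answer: 0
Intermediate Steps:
E(X, T) = -2 (E(X, T) = -⅓*6 = -2)
M(U, x) = -2 + x
u = 0 (u = 0*(-4 - 2) = 0*(-6) = 0)
(((u + 0)*0)*11)*M(1, 1/(-5 - 6)) = (((0 + 0)*0)*11)*(-2 + 1/(-5 - 6)) = ((0*0)*11)*(-2 + 1/(-11)) = (0*11)*(-2 - 1/11) = 0*(-23/11) = 0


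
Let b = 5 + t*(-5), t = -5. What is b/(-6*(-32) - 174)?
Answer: 5/3 ≈ 1.6667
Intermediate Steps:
b = 30 (b = 5 - 5*(-5) = 5 + 25 = 30)
b/(-6*(-32) - 174) = 30/(-6*(-32) - 174) = 30/(192 - 174) = 30/18 = 30*(1/18) = 5/3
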